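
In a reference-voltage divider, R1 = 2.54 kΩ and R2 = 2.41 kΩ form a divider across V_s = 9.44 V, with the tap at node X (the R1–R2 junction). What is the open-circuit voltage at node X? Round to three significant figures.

V_th ≈ 4.60 V

Open-circuit (no load on X): V_th = V_s · R2/(R1 + R2) = 9.44 × 2.41/(2.540 + 2.41) = 4.596 V.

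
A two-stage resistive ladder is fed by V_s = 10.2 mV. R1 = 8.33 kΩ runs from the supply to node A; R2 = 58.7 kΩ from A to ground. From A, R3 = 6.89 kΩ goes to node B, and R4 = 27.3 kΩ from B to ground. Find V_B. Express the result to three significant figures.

V_B ≈ 5.88 mV

Looking into the second stage from A: R3 + R4 = 34.19 kΩ appears in parallel with R2.
Effective lower resistance at A: R2 ‖ 34.19 = 21.61 kΩ.
First divider: V_A = V_s · 21.61/(8.33 + 21.61) = 7.362 mV.
Stage 2 is unloaded, so V_B = V_A · R4/(R3+R4) = 7.362 × 27.3/34.19 = 5.878 mV.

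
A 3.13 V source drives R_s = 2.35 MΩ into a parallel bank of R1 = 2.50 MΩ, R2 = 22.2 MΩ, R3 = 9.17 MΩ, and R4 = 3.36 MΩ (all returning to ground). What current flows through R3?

I ≈ 0.114 µA

Equivalent of the parallel group: R_p = 1.174 MΩ.
V_A by voltage divider: V_A = 3.13 × 1.174/(2.35 + 1.174) = 1.043 V.
Branch current I = V_A/R3 = 1.043/9.17 = 0.1137 µA.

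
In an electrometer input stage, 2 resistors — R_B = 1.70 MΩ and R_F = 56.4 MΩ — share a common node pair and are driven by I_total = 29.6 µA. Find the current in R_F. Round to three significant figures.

I ≈ 0.866 µA

Two-branch current divider: I_k = I_total · R_other/(R_1 + R_2).
I(R_F) = 29.6 × 1.70/(1.70 + 56.4) = 29.6 × 0.02926 = 0.8661 µA.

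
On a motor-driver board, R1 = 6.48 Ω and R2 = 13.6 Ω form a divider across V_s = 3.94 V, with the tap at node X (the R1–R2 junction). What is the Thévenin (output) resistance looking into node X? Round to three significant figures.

R_th ≈ 4.39 Ω

Zeroing V_s shorts the top of R1 to ground, so R_th = R1 ‖ R2 = 4.389 Ω.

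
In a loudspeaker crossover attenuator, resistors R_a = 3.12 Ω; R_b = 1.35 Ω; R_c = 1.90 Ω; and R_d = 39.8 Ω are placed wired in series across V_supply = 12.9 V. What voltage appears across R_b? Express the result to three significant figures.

V ≈ 0.377 V

ΣR = 3.12 + 1.35 + 1.90 + 39.8 = 46.17 Ω.
By the voltage-divider rule, V = 12.9 × 1.350/46.17 = 0.3772 V.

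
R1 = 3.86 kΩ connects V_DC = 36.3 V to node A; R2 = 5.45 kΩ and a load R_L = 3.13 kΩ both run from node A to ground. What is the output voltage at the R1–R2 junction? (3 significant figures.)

V_out ≈ 12.3 V

R2 ‖ R_L = (5.45 × 3.13)/(5.45 + 3.13) = 1.988 kΩ.
Voltage divider with the loaded lower leg: V_out = 36.3 × 1.988/(3.86 + 1.988) = 36.3 × 0.3400 = 12.34 V.
(Unloaded it would be 21.2 V; the load pulls it down.)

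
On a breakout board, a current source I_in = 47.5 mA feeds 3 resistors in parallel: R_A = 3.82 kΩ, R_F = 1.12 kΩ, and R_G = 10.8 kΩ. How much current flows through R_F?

I ≈ 34.0 mA

Conductances: ΣG = 1/3.82 + 1/1.12 + 1/10.8 = 1.247 (1/kΩ).
By the current-divider rule, I = I_in · G_k/ΣG = 47.5 × 0.7159 = 34.00 mA.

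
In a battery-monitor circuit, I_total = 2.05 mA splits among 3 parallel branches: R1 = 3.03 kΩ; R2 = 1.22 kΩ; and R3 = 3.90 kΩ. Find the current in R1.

Total conductance ΣG = 1/3.03 + 1/1.22 + 1/3.90 = 1.406 (units of 1/kΩ).
By the current-divider rule, I = I_total · G_k/ΣG = 2.05 × 0.2347 = 0.4812 mA.

I ≈ 0.481 mA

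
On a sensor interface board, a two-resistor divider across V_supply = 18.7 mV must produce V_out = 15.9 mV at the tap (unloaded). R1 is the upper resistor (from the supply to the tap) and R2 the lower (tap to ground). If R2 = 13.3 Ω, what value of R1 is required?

V_out/V_supply = R2/(R1+R2) = 0.8503.
R1 = R2·(1/k − 1) = 13.3 × 0.1761 = 2.342 Ω.

R1 ≈ 2.34 Ω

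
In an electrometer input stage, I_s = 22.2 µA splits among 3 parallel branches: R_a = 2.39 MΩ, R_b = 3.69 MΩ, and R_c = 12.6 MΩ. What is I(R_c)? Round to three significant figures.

Total conductance ΣG = 1/2.39 + 1/3.69 + 1/12.6 = 0.7688 (units of 1/MΩ).
Current divider: I(R_c) = I_s · G_k/ΣG = 22.2 × (0.07937/0.7688) = 22.2 × 0.1032 = 2.292 µA.

I ≈ 2.29 µA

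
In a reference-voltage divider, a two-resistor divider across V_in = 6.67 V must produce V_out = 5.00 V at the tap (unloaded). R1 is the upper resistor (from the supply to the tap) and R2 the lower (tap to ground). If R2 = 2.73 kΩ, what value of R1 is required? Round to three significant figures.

R1 ≈ 0.912 kΩ

The divider ratio is R2/(R1+R2) = 5.00/6.67 = 0.7496.
Rearranging, R1 = R2·(1−k)/k = 2.73 × 0.3340 = 0.9118 kΩ.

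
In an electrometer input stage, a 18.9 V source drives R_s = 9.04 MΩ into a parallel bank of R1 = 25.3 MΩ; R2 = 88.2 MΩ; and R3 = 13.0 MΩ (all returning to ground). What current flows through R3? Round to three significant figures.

I ≈ 0.675 µA

Combine the parallel branches: R_p = (1/25.3 + 1/88.2 + 1/13.0)⁻¹ = 7.826 MΩ.
V_A = 18.9 × 7.826/16.87 = 8.770 V.
I(R3) = V_A / R3 = 8.770/13.0 = 0.6746 µA.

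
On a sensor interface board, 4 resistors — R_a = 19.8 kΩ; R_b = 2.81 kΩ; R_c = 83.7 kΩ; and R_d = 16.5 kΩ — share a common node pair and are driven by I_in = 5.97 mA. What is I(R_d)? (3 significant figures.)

I ≈ 0.755 mA

ΣG = 1/19.8 + 1/2.81 + 1/83.7 + 1/16.5 = 0.4789.
R_d takes the fraction G_k/ΣG = 0.06061/0.4789 = 0.1265, so I = 5.97 × 0.1265 = 0.7555 mA.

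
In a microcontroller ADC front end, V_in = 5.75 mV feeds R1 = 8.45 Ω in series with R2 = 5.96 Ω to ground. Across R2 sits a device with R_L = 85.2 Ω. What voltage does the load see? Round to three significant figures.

V_out ≈ 2.28 mV

The load sits in parallel with R2, giving an effective lower resistance R2' = R2·R_L/(R2+R_L) = 5.570 Ω.
Now apply the divider: V_out = 5.75 × 0.3973 = 2.284 mV.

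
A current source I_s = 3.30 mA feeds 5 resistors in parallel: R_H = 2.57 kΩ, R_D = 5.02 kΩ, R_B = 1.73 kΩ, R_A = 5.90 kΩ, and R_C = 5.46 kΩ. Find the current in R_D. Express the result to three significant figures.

I ≈ 0.433 mA

Conductances: ΣG = 1/2.57 + 1/5.02 + 1/1.73 + 1/5.90 + 1/5.46 = 1.519 (1/kΩ).
Current divider: I(R_D) = I_s · G_k/ΣG = 3.30 × (0.1992/1.519) = 3.30 × 0.1311 = 0.4328 mA.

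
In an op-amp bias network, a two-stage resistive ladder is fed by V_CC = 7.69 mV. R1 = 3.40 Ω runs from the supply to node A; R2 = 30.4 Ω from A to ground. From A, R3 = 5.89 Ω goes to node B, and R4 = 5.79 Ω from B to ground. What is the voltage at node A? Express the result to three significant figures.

V_A ≈ 5.48 mV

Node A sees R2 in parallel with the series input of stage 2, R3 + R4 = 11.68 Ω.
R2 ‖ (R3+R4) = 8.438 Ω.
First divider: V_A = V_CC · 8.438/(3.40 + 8.438) = 5.481 mV.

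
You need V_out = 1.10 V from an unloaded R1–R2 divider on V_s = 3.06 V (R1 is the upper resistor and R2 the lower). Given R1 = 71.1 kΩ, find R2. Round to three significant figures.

R2 ≈ 39.9 kΩ

The divider ratio is R2/(R1+R2) = 1.10/3.06 = 0.3595.
R2 = R1 · 0.3595/(1 − 0.3595) = 39.90 kΩ.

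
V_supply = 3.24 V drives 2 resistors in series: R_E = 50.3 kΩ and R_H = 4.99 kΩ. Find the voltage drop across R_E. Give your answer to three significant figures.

V ≈ 2.95 V

Total series resistance ΣR = 50.3 + 4.99 = 55.29 kΩ.
By the voltage-divider rule, V = 3.24 × 50.30/55.29 = 2.948 V.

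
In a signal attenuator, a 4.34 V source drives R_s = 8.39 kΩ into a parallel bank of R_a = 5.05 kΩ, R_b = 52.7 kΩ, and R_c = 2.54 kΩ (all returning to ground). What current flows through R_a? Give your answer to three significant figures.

Parallel bank: R_p = 1/(1/5.05 + 1/52.7 + 1/2.54) = 1.637 kΩ.
V_A by voltage divider: V_A = 4.34 × 1.637/(8.39 + 1.637) = 0.7087 V.
I(R_a) = V_A / R_a = 0.7087/5.05 = 0.1403 mA.
(Check via current divider: I_total = 0.4328 mA; share G_k/ΣG = 0.3243 → same result.)

I ≈ 0.140 mA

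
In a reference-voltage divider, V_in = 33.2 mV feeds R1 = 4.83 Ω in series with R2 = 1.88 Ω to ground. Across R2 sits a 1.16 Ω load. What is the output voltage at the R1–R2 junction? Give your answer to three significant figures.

V_out ≈ 4.29 mV

R2 ‖ R_L = (1.88 × 1.16)/(1.88 + 1.16) = 0.7174 Ω.
Now apply the divider: V_out = 33.2 × 0.1293 = 4.293 mV.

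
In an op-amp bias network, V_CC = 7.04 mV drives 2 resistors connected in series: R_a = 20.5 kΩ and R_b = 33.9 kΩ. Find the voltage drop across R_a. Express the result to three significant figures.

ΣR = 20.5 + 33.9 = 54.40 kΩ.
Voltage divider: V = V_CC · (20.50 / 54.40) = 7.04 × 0.3768 = 2.653 mV.

V ≈ 2.65 mV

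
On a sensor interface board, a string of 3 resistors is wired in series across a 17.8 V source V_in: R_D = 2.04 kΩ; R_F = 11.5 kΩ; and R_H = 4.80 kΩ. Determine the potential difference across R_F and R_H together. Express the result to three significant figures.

V ≈ 15.8 V

Total series resistance ΣR = 2.04 + 11.5 + 4.80 = 18.34 kΩ.
R_{R_F..R_H} = 11.5 + 4.80 = 16.30 kΩ.
By the voltage-divider rule, V = 17.8 × 16.30/18.34 = 15.82 V.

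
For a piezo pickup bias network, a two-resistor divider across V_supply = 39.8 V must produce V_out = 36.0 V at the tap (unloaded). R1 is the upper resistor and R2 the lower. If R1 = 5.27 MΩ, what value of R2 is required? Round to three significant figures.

R2 ≈ 49.9 MΩ

Required fraction k = V_out/V_supply = 0.9045.
So R2 = R1 · V_out/(V_supply − V_out) = 5.27 × 36.0/(39.8 − 36.0) = 5.27 × 9.474 = 49.93 MΩ.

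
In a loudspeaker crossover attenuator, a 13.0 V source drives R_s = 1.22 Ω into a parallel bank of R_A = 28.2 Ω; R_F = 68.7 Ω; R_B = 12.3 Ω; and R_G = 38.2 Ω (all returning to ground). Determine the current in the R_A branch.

I ≈ 0.387 A

Combine the parallel branches: R_p = (1/28.2 + 1/68.7 + 1/12.3 + 1/38.2)⁻¹ = 6.349 Ω.
V_A = 13.0 × 6.349/7.569 = 10.90 V.
Branch current I = V_A/R_A = 10.90/28.2 = 0.3867 A.
(Check via current divider: I_total = 1.717 A; share G_k/ΣG = 0.2252 → same result.)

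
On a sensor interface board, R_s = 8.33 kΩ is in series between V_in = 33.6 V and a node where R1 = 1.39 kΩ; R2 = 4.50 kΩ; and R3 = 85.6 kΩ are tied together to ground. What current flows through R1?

I ≈ 2.70 mA

Equivalent of the parallel group: R_p = 1.049 kΩ.
Node voltage V_A = V_in · R_p/(R_s + R_p) = 33.6 × 0.1118 = 3.758 V.
I(R1) = V_A / R1 = 3.758/1.39 = 2.704 mA.
(Equivalently: I_total = 3.582 mA, then current-divider fraction G_k/ΣG = 0.7546.)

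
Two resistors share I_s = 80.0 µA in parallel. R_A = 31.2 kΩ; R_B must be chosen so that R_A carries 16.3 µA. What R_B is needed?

In a two-way split, I_A/I_s = R_B/(R_A + R_B).
16.3/80.0 = R_B/(R_A + R_B) → R_B = R_A · (0.2038)/(1 − 0.2038) = 31.2 × 0.2559 = 7.984 kΩ.

R_B ≈ 7.98 kΩ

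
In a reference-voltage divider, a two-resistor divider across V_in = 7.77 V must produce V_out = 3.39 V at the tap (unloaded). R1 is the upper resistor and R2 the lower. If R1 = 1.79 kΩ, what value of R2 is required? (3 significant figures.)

R2 ≈ 1.39 kΩ

Required fraction k = V_out/V_in = 0.4363.
R2 = R1 · 0.4363/(1 − 0.4363) = 1.385 kΩ.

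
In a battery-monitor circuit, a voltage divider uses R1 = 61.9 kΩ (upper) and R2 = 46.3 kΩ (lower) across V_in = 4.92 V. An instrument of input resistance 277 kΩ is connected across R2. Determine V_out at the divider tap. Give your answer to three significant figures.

First combine the lower leg with the load: R2 ‖ R_L = 39.67 kΩ.
Now apply the divider: V_out = 4.92 × 0.3906 = 1.922 V.
(Unloaded it would be 2.11 V; the load pulls it down.)

V_out ≈ 1.92 V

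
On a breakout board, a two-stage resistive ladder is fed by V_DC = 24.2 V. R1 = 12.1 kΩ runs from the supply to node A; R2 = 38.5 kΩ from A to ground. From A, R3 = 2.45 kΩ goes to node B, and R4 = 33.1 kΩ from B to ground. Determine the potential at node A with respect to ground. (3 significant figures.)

V_A ≈ 14.6 V

Looking into the second stage from A: R3 + R4 = 35.55 kΩ appears in parallel with R2.
Effective lower resistance at A: R2 ‖ 35.55 = 18.48 kΩ.
V_A = 24.2 × 18.48/(12.1 + 18.48) = 14.63 V.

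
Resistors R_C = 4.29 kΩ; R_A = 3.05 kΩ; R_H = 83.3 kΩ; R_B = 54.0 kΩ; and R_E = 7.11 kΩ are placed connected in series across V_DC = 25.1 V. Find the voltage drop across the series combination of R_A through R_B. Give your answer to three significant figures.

Series total: ΣR = 4.29 + 3.05 + 83.3 + 54.0 + 7.11 = 151.8 kΩ.
R_{R_A..R_B} = 3.05 + 83.3 + 54.0 = 140.3 kΩ.
V = V_DC · R/ΣR = 25.1 × 0.9249 = 23.21 V.

V ≈ 23.2 V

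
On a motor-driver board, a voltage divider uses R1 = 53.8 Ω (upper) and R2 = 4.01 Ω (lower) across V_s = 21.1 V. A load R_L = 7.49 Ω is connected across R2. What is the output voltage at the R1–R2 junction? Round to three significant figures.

R2 ‖ R_L = (4.01 × 7.49)/(4.01 + 7.49) = 2.612 Ω.
Now apply the divider: V_out = 21.1 × 0.04630 = 0.9769 V.
(Unloaded it would be 1.46 V; the load pulls it down.)

V_out ≈ 0.977 V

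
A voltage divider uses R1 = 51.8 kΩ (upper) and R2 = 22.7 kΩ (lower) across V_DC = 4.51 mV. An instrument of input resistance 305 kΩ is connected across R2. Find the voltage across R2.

First combine the lower leg with the load: R2 ‖ R_L = 21.13 kΩ.
Voltage divider with the loaded lower leg: V_out = 4.51 × 21.13/(51.8 + 21.13) = 4.51 × 0.2897 = 1.307 mV.
(Unloaded it would be 1.37 mV; the load pulls it down.)

V_out ≈ 1.31 mV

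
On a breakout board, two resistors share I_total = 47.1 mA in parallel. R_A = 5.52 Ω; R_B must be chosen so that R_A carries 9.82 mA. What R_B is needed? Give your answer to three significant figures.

In a two-way split, I_A/I_total = R_B/(R_A + R_B).
9.82/47.1 = R_B/(R_A + R_B) → R_B = R_A · (0.2085)/(1 − 0.2085) = 5.52 × 0.2634 = 1.454 Ω.

R_B ≈ 1.45 Ω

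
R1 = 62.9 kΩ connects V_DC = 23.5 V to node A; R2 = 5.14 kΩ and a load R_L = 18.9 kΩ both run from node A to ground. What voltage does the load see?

V_out ≈ 1.42 V

First combine the lower leg with the load: R2 ‖ R_L = 4.041 kΩ.
Now apply the divider: V_out = 23.5 × 0.06037 = 1.419 V.
(Unloaded it would be 1.78 V; the load pulls it down.)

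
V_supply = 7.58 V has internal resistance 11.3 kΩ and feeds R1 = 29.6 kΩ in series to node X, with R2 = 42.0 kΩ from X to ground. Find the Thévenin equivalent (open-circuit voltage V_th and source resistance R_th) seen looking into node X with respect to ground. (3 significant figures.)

R1' = 11.3 + 29.6 = 40.90 kΩ (source resistance + R1).
Open-circuit (no load on X): V_th = V_supply · R2/(R1' + R2) = 7.58 × 42.0/(40.90 + 42.0) = 3.840 V.
Zeroing V_supply shorts the top of R1' to ground, so R_th = R1' ‖ R2 = 20.72 kΩ.

V_th ≈ 3.84 V, R_th ≈ 20.7 kΩ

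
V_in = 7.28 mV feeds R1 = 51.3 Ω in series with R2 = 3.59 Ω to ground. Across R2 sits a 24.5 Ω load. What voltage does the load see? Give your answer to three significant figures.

First combine the lower leg with the load: R2 ‖ R_L = 3.131 Ω.
Now apply the divider: V_out = 7.28 × 0.05753 = 0.4188 mV.
(Unloaded it would be 0.476 mV; the load pulls it down.)

V_out ≈ 0.419 mV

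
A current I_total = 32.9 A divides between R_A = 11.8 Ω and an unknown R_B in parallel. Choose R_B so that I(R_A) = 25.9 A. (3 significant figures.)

In a two-way split, I_A/I_total = R_B/(R_A + R_B).
25.9/32.9 = R_B/(R_A + R_B) → R_B = R_A · (0.7872)/(1 − 0.7872) = 11.8 × 3.700 = 43.66 Ω.

R_B ≈ 43.7 Ω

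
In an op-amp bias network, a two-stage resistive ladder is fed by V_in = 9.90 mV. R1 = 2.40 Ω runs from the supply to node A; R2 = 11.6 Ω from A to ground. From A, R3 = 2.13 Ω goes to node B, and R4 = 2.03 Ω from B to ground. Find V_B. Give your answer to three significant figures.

Node A sees R2 in parallel with the series input of stage 2, R3 + R4 = 4.160 Ω.
Effective lower resistance at A: R2 ‖ 4.160 = 3.062 Ω.
So V_A = 9.90 × 0.5606 = 5.550 mV.
Stage 2 is unloaded, so V_B = V_A · R4/(R3+R4) = 5.550 × 2.03/4.160 = 2.708 mV.

V_B ≈ 2.71 mV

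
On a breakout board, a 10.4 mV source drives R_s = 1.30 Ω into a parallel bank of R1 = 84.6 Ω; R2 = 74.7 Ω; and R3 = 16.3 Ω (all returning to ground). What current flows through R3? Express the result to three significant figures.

Combine the parallel branches: R_p = (1/84.6 + 1/74.7 + 1/16.3)⁻¹ = 11.55 Ω.
V_A = 10.4 × 11.55/12.85 = 9.348 mV.
Branch current I = V_A/R3 = 9.348/16.3 = 0.5735 mA.
(Check via current divider: I_total = 0.8091 mA; share G_k/ΣG = 0.7088 → same result.)

I ≈ 0.574 mA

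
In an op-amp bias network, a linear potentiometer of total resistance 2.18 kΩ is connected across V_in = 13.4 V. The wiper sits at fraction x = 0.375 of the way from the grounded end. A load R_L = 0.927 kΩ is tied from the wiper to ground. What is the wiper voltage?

V_out ≈ 3.24 V

The pot divides into 1.363 kΩ above the wiper and 0.8175 kΩ below.
R_L loads the lower segment: effective lower R = 0.4344 kΩ.
Then V_out = V_in · 0.4344/(1.363 + 0.4344) = 3.239 V.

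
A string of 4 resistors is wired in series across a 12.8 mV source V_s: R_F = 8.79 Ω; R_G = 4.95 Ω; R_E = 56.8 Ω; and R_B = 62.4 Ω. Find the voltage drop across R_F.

V ≈ 0.846 mV

ΣR = 8.79 + 4.95 + 56.8 + 62.4 = 132.9 Ω.
By the voltage-divider rule, V = 12.8 × 8.790/132.9 = 0.8463 mV.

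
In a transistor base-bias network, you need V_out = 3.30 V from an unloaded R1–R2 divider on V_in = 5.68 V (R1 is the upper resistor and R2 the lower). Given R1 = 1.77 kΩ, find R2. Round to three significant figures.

V_out/V_in = R2/(R1+R2) = 0.5810.
Rearranging, R2 = R1·k/(1−k) = 1.77 × 1.387 = 2.454 kΩ.

R2 ≈ 2.45 kΩ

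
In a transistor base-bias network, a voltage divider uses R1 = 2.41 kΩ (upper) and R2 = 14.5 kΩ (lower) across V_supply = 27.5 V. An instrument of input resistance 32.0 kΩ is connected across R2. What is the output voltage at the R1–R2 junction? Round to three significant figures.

The load sits in parallel with R2, giving an effective lower resistance R2' = R2·R_L/(R2+R_L) = 9.978 kΩ.
Now apply the divider: V_out = 27.5 × 0.8055 = 22.15 V.

V_out ≈ 22.2 V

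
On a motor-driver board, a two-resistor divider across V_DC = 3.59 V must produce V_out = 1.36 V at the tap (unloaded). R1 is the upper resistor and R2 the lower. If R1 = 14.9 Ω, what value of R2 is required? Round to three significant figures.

Required fraction k = V_out/V_DC = 0.3788.
Rearranging, R2 = R1·k/(1−k) = 14.9 × 0.6099 = 9.087 Ω.

R2 ≈ 9.09 Ω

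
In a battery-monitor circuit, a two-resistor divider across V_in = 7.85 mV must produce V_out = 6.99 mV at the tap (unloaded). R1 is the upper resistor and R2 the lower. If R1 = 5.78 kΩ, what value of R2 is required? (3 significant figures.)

V_out/V_in = R2/(R1+R2) = 0.8904.
Rearranging, R2 = R1·k/(1−k) = 5.78 × 8.128 = 46.98 kΩ.

R2 ≈ 47.0 kΩ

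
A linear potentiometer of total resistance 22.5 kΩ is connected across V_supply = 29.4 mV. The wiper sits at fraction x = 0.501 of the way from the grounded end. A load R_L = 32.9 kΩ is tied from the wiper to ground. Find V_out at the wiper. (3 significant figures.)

Lower segment x·R_p = 11.27 kΩ; upper segment (1−x)·R_p = 11.23 kΩ.
R_L loads the lower segment: effective lower R = 8.396 kΩ.
Loaded-divider output: V_out = 29.4 × 0.4278 = 12.58 mV.
(Unloaded: V_out = x·V_supply = 14.7 mV.)

V_out ≈ 12.6 mV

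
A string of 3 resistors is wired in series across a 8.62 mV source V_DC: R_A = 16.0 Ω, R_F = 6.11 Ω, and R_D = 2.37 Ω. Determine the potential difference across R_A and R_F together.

Series total: ΣR = 16.0 + 6.11 + 2.37 = 24.48 Ω.
R_{R_A..R_F} = 16.0 + 6.11 = 22.11 Ω.
V = V_DC · R/ΣR = 8.62 × 0.9032 = 7.785 mV.

V ≈ 7.79 mV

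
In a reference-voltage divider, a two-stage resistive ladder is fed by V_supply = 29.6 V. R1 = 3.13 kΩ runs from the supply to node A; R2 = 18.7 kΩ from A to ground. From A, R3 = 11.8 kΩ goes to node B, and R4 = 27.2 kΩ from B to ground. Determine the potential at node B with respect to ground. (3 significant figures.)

V_B ≈ 16.5 V

Looking into the second stage from A: R3 + R4 = 39.00 kΩ appears in parallel with R2.
R2 ‖ (R3+R4) = 12.64 kΩ.
V_A = 29.6 × 12.64/(3.13 + 12.64) = 23.72 V.
Stage 2 is unloaded, so V_B = V_A · R4/(R3+R4) = 23.72 × 27.2/39.00 = 16.55 V.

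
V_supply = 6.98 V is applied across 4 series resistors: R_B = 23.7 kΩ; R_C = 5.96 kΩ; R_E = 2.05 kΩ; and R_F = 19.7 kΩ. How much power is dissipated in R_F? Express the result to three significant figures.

The common current is I = 6.98/51.41 = 0.1358 mA.
P(R_F) = I²·R_F = (0.1358)² × 19.7 = 0.3631 mW.

P ≈ 0.363 mW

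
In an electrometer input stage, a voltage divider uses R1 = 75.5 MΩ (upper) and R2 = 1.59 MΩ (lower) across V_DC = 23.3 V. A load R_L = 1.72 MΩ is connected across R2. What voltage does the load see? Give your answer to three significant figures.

R2 ‖ R_L = (1.59 × 1.72)/(1.59 + 1.72) = 0.8262 MΩ.
Now apply the divider: V_out = 23.3 × 0.01082 = 0.2522 V.

V_out ≈ 0.252 V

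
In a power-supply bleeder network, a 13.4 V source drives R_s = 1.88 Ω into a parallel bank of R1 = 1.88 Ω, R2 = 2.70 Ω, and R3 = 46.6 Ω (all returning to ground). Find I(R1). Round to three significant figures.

I ≈ 2.60 A

Equivalent of the parallel group: R_p = 1.083 Ω.
V_A = 13.4 × 1.083/2.963 = 4.897 V.
I(R1) = V_A / R1 = 4.897/1.88 = 2.605 A.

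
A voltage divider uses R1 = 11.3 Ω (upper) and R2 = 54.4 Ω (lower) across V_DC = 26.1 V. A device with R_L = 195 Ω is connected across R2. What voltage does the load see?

V_out ≈ 20.6 V

First combine the lower leg with the load: R2 ‖ R_L = 42.53 Ω.
Now apply the divider: V_out = 26.1 × 0.7901 = 20.62 V.
(Unloaded it would be 21.6 V; the load pulls it down.)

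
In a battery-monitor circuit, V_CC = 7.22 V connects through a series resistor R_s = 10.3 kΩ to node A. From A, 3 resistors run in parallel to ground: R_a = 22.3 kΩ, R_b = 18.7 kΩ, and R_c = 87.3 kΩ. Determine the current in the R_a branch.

Equivalent of the parallel group: R_p = 9.110 kΩ.
Node voltage V_A = V_CC · R_p/(R_s + R_p) = 7.22 × 0.4693 = 3.389 V.
Branch current I = V_A/R_a = 3.389/22.3 = 0.1520 mA.

I ≈ 0.152 mA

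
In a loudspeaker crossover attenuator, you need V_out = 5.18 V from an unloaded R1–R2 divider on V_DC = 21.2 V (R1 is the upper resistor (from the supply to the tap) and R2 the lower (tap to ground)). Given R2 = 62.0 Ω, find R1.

Required fraction k = V_out/V_DC = 0.2443.
Rearranging, R1 = R2·(1−k)/k = 62.0 × 3.093 = 191.7 Ω.

R1 ≈ 192 Ω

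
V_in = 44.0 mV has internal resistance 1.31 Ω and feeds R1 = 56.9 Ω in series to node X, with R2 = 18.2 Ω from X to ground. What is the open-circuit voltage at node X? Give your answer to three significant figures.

V_th ≈ 10.5 mV

R1' = 1.31 + 56.9 = 58.21 Ω (source resistance + R1).
Open-circuit (no load on X): V_th = V_in · R2/(R1' + R2) = 44.0 × 18.2/(58.21 + 18.2) = 10.48 mV.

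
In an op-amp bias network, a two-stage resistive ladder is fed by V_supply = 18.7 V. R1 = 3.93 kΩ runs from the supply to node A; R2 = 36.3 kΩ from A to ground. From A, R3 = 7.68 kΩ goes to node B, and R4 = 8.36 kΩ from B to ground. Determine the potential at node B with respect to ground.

The second stage (R3 + R4 = 16.04 kΩ) loads node A in parallel with R2.
Effective lower resistance at A: R2 ‖ 16.04 = 11.12 kΩ.
First divider: V_A = V_supply · 11.12/(3.93 + 11.12) = 13.82 V.
Then the unloaded second divider: V_B = V_A × R4/(R3+R4) = 13.82 × 0.5212 = 7.202 V.

V_B ≈ 7.20 V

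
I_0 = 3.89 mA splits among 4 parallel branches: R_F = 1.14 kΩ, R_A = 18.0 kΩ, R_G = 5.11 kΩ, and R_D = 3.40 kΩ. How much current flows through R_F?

Conductances: ΣG = 1/1.14 + 1/18.0 + 1/5.11 + 1/3.40 = 1.423 (1/kΩ).
Current divider: I(R_F) = I_0 · G_k/ΣG = 3.89 × (0.8772/1.423) = 3.89 × 0.6166 = 2.399 mA.

I ≈ 2.40 mA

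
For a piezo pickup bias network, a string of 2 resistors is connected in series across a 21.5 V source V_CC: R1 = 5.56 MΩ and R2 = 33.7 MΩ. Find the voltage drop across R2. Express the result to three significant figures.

V ≈ 18.5 V

Total series resistance ΣR = 5.56 + 33.7 = 39.26 MΩ.
V = V_CC · R/ΣR = 21.5 × 0.8584 = 18.46 V.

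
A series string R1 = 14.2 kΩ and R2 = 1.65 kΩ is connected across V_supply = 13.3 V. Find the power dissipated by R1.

P ≈ 10.0 mW

ΣR = 15.85 kΩ → I = 13.3/15.85 = 0.8391 mA.
P = I²R = 0.7041 × 14.2 = 9.998 mW.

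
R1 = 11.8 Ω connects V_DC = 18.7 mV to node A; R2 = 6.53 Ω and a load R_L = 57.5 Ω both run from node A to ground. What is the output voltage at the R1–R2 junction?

The load sits in parallel with R2, giving an effective lower resistance R2' = R2·R_L/(R2+R_L) = 5.864 Ω.
Voltage divider with the loaded lower leg: V_out = 18.7 × 5.864/(11.8 + 5.864) = 18.7 × 0.3320 = 6.208 mV.

V_out ≈ 6.21 mV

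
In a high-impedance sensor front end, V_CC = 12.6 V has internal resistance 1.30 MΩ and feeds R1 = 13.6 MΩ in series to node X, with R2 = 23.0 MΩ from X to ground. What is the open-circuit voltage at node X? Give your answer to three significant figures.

V_th ≈ 7.65 V

R1' = 1.30 + 13.6 = 14.90 MΩ (source resistance + R1).
Open-circuit (no load on X): V_th = V_CC · R2/(R1' + R2) = 12.6 × 23.0/(14.90 + 23.0) = 7.646 V.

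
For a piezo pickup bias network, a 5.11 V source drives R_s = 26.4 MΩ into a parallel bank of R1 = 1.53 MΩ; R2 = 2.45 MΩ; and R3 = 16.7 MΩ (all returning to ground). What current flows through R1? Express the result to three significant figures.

Combine the parallel branches: R_p = (1/1.53 + 1/2.45 + 1/16.7)⁻¹ = 0.8916 MΩ.
V_A = 5.11 × 0.8916/27.29 = 0.1669 V.
I(R1) = V_A / R1 = 0.1669/1.53 = 0.1091 µA.

I ≈ 0.109 µA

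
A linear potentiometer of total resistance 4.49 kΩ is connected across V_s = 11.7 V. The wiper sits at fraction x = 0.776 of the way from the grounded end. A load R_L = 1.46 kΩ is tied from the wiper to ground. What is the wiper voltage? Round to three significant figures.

The pot divides into 1.006 kΩ above the wiper and 3.484 kΩ below.
R_L loads the lower segment: effective lower R = 1.029 kΩ.
Loaded-divider output: V_out = 11.7 × 0.5057 = 5.916 V.

V_out ≈ 5.92 V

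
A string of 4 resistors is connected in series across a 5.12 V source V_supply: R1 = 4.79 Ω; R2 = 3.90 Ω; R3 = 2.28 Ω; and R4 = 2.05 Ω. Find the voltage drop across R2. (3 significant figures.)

V ≈ 1.53 V

Total series resistance ΣR = 4.79 + 3.90 + 2.28 + 2.05 = 13.02 Ω.
Voltage divider: V = V_supply · (3.900 / 13.02) = 5.12 × 0.2995 = 1.534 V.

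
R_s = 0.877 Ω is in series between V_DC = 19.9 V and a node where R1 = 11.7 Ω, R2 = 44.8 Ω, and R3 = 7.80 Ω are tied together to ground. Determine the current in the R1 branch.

Parallel bank: R_p = 1/(1/11.7 + 1/44.8 + 1/7.80) = 4.237 Ω.
V_A by voltage divider: V_A = 19.9 × 4.237/(0.877 + 4.237) = 16.49 V.
I(R1) = V_A / R1 = 16.49/11.7 = 1.409 A.
(Equivalently: I_total = 3.891 A, then current-divider fraction G_k/ΣG = 0.3622.)

I ≈ 1.41 A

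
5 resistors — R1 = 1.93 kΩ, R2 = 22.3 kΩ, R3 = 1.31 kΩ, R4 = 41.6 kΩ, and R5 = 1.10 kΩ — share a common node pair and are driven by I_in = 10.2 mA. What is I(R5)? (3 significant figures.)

I ≈ 4.10 mA

ΣG = 1/1.93 + 1/22.3 + 1/1.31 + 1/41.6 + 1/1.10 = 2.259.
R5 takes the fraction G_k/ΣG = 0.9091/2.259 = 0.4023, so I = 10.2 × 0.4023 = 4.104 mA.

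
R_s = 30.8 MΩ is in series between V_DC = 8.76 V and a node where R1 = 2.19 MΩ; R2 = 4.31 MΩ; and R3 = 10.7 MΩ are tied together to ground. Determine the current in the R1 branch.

I ≈ 0.159 µA

Combine the parallel branches: R_p = (1/2.19 + 1/4.31 + 1/10.7)⁻¹ = 1.279 MΩ.
V_A = 8.76 × 1.279/32.08 = 0.3492 V.
Branch current I = V_A/R1 = 0.3492/2.19 = 0.1594 µA.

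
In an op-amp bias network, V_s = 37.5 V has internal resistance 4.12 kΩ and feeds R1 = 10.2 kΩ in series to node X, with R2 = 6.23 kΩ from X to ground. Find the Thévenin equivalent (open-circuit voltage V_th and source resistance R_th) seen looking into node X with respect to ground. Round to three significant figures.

R1' = 4.12 + 10.2 = 14.32 kΩ (source resistance + R1).
With X open, the divider is unloaded: V_th = 37.5 × 6.23/20.55 = 11.37 V.
Zeroing V_s shorts the top of R1' to ground, so R_th = R1' ‖ R2 = 4.341 kΩ.

V_th ≈ 11.4 V, R_th ≈ 4.34 kΩ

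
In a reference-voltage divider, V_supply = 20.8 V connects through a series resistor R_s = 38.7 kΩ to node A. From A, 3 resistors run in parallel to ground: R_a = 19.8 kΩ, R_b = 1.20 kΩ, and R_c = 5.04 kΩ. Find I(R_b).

I ≈ 0.404 mA

Combine the parallel branches: R_p = (1/19.8 + 1/1.20 + 1/5.04)⁻¹ = 0.9240 kΩ.
Node voltage V_A = V_supply · R_p/(R_s + R_p) = 20.8 × 0.02332 = 0.4850 V.
I(R_b) = V_A / R_b = 0.4850/1.20 = 0.4042 mA.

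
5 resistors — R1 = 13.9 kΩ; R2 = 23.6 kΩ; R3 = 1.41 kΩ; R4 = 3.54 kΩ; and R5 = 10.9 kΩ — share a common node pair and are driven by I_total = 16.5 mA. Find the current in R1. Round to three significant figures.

I ≈ 0.991 mA

ΣG = 1/13.9 + 1/23.6 + 1/1.41 + 1/3.54 + 1/10.9 = 1.198.
R1 takes the fraction G_k/ΣG = 0.07194/1.198 = 0.06006, so I = 16.5 × 0.06006 = 0.9911 mA.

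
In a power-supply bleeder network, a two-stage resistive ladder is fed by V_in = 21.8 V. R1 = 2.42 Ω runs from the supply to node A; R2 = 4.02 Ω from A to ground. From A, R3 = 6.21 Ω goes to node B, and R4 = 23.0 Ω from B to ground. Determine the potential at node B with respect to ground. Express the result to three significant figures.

V_B ≈ 10.2 V

Node A sees R2 in parallel with the series input of stage 2, R3 + R4 = 29.21 Ω.
Effective lower resistance at A: R2 ‖ 29.21 = 3.534 Ω.
First divider: V_A = V_in · 3.534/(2.42 + 3.534) = 12.94 V.
Stage 2 is unloaded, so V_B = V_A · R4/(R3+R4) = 12.94 × 23.0/29.21 = 10.19 V.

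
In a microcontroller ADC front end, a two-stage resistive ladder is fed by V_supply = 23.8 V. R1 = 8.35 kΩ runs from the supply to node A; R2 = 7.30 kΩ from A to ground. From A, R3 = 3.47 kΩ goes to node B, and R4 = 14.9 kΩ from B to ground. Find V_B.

Node A sees R2 in parallel with the series input of stage 2, R3 + R4 = 18.37 kΩ.
R2 ‖ (R3+R4) = 5.224 kΩ.
First divider: V_A = V_supply · 5.224/(8.35 + 5.224) = 9.160 V.
V_B = V_A × 0.8111 = 7.429 V.

V_B ≈ 7.43 V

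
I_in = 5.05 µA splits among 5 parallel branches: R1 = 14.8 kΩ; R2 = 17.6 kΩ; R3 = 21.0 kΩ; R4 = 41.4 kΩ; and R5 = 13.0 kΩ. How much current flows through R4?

I ≈ 0.447 µA

Total conductance ΣG = 1/14.8 + 1/17.6 + 1/21.0 + 1/41.4 + 1/13.0 = 0.2731 (units of 1/kΩ).
Current divider: I(R4) = I_in · G_k/ΣG = 5.05 × (0.02415/0.2731) = 5.05 × 0.08845 = 0.4467 µA.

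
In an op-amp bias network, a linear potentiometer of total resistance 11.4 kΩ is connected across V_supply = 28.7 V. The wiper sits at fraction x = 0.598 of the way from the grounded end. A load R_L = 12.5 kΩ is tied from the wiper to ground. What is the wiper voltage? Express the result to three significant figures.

The pot divides into 4.583 kΩ above the wiper and 6.817 kΩ below.
Lower segment in parallel with the load: 6.817 ‖ 12.5 = 4.411 kΩ.
V_out = 28.7 × 4.411/(4.583 + 4.411) = 14.08 V.

V_out ≈ 14.1 V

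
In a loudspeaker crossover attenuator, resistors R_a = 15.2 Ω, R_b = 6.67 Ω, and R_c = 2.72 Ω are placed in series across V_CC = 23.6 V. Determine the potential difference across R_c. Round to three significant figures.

V ≈ 2.61 V

ΣR = 15.2 + 6.67 + 2.72 = 24.59 Ω.
Voltage divider: V = V_CC · (2.720 / 24.59) = 23.6 × 0.1106 = 2.610 V.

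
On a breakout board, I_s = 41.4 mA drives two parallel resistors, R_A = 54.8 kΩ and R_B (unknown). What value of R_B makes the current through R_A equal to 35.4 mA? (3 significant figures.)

In a two-way split, I_A/I_s = R_B/(R_A + R_B).
35.4/41.4 = R_B/(R_A + R_B) → R_B = R_A · (0.8551)/(1 − 0.8551) = 54.8 × 5.900 = 323.3 kΩ.

R_B ≈ 323 kΩ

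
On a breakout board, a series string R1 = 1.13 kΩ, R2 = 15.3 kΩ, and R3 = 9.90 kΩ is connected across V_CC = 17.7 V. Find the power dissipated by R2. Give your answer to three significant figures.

P ≈ 6.91 mW

The common current is I = 17.7/26.33 = 0.6722 mA.
V(R2) = I·R = 10.29 V; P = V·I = 10.29 × 0.6722 = 6.914 mW.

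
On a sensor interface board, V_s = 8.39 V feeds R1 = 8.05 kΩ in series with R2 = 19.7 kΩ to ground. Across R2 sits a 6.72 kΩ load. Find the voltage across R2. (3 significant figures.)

V_out ≈ 3.22 V

The load sits in parallel with R2, giving an effective lower resistance R2' = R2·R_L/(R2+R_L) = 5.011 kΩ.
Voltage divider with the loaded lower leg: V_out = 8.39 × 5.011/(8.05 + 5.011) = 8.39 × 0.3836 = 3.219 V.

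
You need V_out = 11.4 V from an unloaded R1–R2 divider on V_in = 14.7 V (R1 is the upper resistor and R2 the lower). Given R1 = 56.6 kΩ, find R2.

R2 ≈ 196 kΩ

V_out/V_in = R2/(R1+R2) = 0.7755.
Rearranging, R2 = R1·k/(1−k) = 56.6 × 3.455 = 195.5 kΩ.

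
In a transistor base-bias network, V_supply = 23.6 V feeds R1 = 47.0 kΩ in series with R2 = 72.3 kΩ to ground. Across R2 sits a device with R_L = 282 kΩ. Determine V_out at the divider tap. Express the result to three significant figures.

V_out ≈ 13.0 V

First combine the lower leg with the load: R2 ‖ R_L = 57.55 kΩ.
Then V_out = V_supply · R2'/(R1 + R2') = 23.6 × 57.55/104.5 = 12.99 V.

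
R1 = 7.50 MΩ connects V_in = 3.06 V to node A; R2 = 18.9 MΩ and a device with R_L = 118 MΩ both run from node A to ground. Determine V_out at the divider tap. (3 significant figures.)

The load sits in parallel with R2, giving an effective lower resistance R2' = R2·R_L/(R2+R_L) = 16.29 MΩ.
Voltage divider with the loaded lower leg: V_out = 3.06 × 16.29/(7.50 + 16.29) = 3.06 × 0.6848 = 2.095 V.
(Unloaded it would be 2.19 V; the load pulls it down.)

V_out ≈ 2.10 V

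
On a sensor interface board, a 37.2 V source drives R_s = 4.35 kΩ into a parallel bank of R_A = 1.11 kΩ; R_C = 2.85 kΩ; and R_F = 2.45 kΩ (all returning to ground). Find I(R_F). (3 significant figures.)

Parallel bank: R_p = 1/(1/1.11 + 1/2.85 + 1/2.45) = 0.6024 kΩ.
V_A = 37.2 × 0.6024/4.952 = 4.525 V.
Branch current I = V_A/R_F = 4.525/2.45 = 1.847 mA.
(Check via current divider: I_total = 7.511 mA; share G_k/ΣG = 0.2459 → same result.)

I ≈ 1.85 mA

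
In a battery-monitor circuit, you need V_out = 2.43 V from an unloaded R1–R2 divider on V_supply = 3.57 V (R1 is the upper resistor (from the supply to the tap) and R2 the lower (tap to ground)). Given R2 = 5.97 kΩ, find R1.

R1 ≈ 2.80 kΩ

V_out/V_supply = R2/(R1+R2) = 0.6807.
Rearranging, R1 = R2·(1−k)/k = 5.97 × 0.4691 = 2.801 kΩ.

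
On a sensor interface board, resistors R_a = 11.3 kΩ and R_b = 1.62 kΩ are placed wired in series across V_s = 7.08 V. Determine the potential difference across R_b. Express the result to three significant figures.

V ≈ 0.888 V

Series total: ΣR = 11.3 + 1.62 = 12.92 kΩ.
Voltage divider: V = V_s · (1.620 / 12.92) = 7.08 × 0.1254 = 0.8877 V.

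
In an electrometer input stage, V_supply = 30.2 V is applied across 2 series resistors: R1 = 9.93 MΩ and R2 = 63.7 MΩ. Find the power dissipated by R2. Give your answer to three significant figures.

P ≈ 10.7 µW

Series current I = V_supply/ΣR = 30.2/73.63 = 0.4102 µA.
P = I²R = 0.1682 × 63.7 = 10.72 µW.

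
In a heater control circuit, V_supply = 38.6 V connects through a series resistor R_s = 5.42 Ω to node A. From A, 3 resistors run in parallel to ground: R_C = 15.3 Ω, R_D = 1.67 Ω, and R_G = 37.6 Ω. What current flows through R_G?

I ≈ 0.216 A

Equivalent of the parallel group: R_p = 1.448 Ω.
V_A by voltage divider: V_A = 38.6 × 1.448/(5.42 + 1.448) = 8.137 V.
I(R_G) = V_A / R_G = 8.137/37.6 = 0.2164 A.
(Equivalently: I_total = 5.621 A, then current-divider fraction G_k/ΣG = 0.03850.)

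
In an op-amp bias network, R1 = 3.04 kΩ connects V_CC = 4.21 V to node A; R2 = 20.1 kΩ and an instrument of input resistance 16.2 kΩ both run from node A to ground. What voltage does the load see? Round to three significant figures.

R2 ‖ R_L = (20.1 × 16.2)/(20.1 + 16.2) = 8.970 kΩ.
Then V_out = V_CC · R2'/(R1 + R2') = 4.21 × 8.970/12.01 = 3.144 V.
(Unloaded it would be 3.66 V; the load pulls it down.)

V_out ≈ 3.14 V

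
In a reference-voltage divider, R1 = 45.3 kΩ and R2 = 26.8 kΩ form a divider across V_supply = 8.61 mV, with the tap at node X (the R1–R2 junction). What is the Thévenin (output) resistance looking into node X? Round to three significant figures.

With V_supply suppressed (replaced by a short), R_th = R1 ‖ R2 = (45.30 × 26.8)/(45.30 + 26.8) = 16.84 kΩ.

R_th ≈ 16.8 kΩ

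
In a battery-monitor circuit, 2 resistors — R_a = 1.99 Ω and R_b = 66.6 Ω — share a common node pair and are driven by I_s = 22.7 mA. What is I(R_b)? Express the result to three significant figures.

I ≈ 0.659 mA

For two parallel branches, I_k = I_s · (other R)/(sum of R).
So I = 22.7 × 1.99/68.59 = 0.6586 mA.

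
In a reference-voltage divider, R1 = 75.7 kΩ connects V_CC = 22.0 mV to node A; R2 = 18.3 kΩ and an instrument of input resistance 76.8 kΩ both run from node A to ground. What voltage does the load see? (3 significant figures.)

V_out ≈ 3.59 mV

First combine the lower leg with the load: R2 ‖ R_L = 14.78 kΩ.
Now apply the divider: V_out = 22.0 × 0.1633 = 3.593 mV.
(Unloaded it would be 4.28 mV; the load pulls it down.)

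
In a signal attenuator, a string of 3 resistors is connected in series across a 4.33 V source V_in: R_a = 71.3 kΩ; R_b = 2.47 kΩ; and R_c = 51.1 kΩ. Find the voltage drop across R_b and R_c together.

Series total: ΣR = 71.3 + 2.47 + 51.1 = 124.9 kΩ.
R_{R_b..R_c} = 2.47 + 51.1 = 53.57 kΩ.
Voltage divider: V = V_in · (53.57 / 124.9) = 4.33 × 0.4290 = 1.858 V.

V ≈ 1.86 V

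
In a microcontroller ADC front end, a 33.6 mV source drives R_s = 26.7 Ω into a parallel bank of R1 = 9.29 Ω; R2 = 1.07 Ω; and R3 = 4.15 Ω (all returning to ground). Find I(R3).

Parallel bank: R_p = 1/(1/9.29 + 1/1.07 + 1/4.15) = 0.7793 Ω.
Node voltage V_A = V_in · R_p/(R_s + R_p) = 33.6 × 0.02836 = 0.9529 mV.
I(R3) = V_A / R3 = 0.9529/4.15 = 0.2296 mA.

I ≈ 0.230 mA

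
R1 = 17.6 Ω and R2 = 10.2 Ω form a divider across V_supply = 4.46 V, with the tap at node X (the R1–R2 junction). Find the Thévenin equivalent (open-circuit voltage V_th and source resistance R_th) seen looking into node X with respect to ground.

Open-circuit (no load on X): V_th = V_supply · R2/(R1 + R2) = 4.46 × 10.2/(17.60 + 10.2) = 1.636 V.
With V_supply suppressed (replaced by a short), R_th = R1 ‖ R2 = (17.60 × 10.2)/(17.60 + 10.2) = 6.458 Ω.

V_th ≈ 1.64 V, R_th ≈ 6.46 Ω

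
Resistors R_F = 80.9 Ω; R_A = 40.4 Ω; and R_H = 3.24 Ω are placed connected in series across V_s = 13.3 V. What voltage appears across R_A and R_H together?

Total series resistance ΣR = 80.9 + 40.4 + 3.24 = 124.5 Ω.
R_{R_A..R_H} = 40.4 + 3.24 = 43.64 Ω.
By the voltage-divider rule, V = 13.3 × 43.64/124.5 = 4.660 V.

V ≈ 4.66 V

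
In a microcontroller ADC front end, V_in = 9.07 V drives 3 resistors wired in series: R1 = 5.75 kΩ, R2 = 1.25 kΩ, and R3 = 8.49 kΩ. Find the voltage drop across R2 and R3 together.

V ≈ 5.70 V

Total series resistance ΣR = 5.75 + 1.25 + 8.49 = 15.49 kΩ.
R_{R2..R3} = 1.25 + 8.49 = 9.740 kΩ.
Voltage divider: V = V_in · (9.740 / 15.49) = 9.07 × 0.6288 = 5.703 V.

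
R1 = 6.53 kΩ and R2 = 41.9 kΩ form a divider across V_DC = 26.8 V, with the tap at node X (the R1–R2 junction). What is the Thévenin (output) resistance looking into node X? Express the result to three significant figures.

Looking into X with the source shorted: R_th = R1·R2/(R1+R2) = 6.530 × 41.9/48.43 = 5.650 kΩ.

R_th ≈ 5.65 kΩ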